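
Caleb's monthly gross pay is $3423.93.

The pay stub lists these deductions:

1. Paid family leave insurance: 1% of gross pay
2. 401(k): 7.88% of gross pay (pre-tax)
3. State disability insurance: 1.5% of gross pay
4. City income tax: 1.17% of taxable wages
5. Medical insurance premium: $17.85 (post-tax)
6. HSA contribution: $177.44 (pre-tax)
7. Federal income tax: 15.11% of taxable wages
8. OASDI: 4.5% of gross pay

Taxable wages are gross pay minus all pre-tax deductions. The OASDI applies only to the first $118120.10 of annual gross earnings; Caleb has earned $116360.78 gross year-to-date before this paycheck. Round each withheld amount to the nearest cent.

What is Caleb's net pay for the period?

$2309.45

401(k): $3423.93 × 0.0788 = $269.81
HSA contribution: $177.44
Pre-tax total = $269.81 + $177.44 = $447.25
Taxable wages = $3423.93 − $447.25 = $2976.68
Federal income tax: $2976.68 × 0.1511 = $449.78
City income tax: $2976.68 × 0.0117 = $34.83
OASDI: only $118120.10 − $116360.78 = $1759.32 of this check is subject → $1759.32 × 0.045 = $79.17
Paid family leave insurance: $3423.93 × 0.01 = $34.24
State disability insurance: $3423.93 × 0.015 = $51.36
Medical insurance premium: $17.85
Total deductions = $269.81 + $177.44 + $449.78 + $34.83 + $79.17 + $34.24 + $51.36 + $17.85 = $1114.48
Net pay = $3423.93 − $1114.48 = $2309.45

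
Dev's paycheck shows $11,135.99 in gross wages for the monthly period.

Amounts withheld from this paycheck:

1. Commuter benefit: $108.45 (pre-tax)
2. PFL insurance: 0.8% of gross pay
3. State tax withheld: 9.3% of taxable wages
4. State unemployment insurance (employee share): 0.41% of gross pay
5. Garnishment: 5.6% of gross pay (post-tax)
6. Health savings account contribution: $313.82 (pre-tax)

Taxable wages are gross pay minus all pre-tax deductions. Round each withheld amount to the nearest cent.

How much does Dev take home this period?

$8,958.97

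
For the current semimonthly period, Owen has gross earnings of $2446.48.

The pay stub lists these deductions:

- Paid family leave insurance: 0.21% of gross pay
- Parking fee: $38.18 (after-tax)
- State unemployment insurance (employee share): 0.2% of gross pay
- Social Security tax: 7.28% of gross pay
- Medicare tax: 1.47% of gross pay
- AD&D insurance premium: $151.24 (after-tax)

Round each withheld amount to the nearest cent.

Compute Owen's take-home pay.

State unemployment insurance (employee share): $2446.48 × 0.002 = $4.89
Social Security tax: $2446.48 × 0.0728 = $178.10
Medicare tax: $2446.48 × 0.0147 = $35.96
Paid family leave insurance: $2446.48 × 0.0021 = $5.14
AD&D insurance premium: $151.24
Parking fee: $38.18
Total deductions = $4.89 + $178.10 + $35.96 + $5.14 + $151.24 + $38.18 = $413.51
Net pay = $2446.48 − $413.51 = $2032.97

$2032.97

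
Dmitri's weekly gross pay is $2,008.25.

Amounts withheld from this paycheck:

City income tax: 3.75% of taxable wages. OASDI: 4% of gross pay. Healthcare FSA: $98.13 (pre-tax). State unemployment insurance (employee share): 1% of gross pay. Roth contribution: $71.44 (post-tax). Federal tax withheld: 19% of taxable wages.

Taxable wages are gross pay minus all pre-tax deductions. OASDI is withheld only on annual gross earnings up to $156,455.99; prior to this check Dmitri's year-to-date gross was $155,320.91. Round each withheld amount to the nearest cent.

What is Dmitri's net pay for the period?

$1,338.65

Healthcare FSA: $98.13
Taxable wages = $2,008.25 − $98.13 = $1,910.12
Federal tax withheld: $1,910.12 × 0.19 = $362.92
City income tax: $1,910.12 × 0.0375 = $71.63
OASDI: only $156,455.99 − $155,320.91 = $1,135.08 of this check is subject → $1,135.08 × 0.04 = $45.40
State unemployment insurance (employee share): $2,008.25 × 0.01 = $20.08
Roth contribution: $71.44
Total deductions = $98.13 + $362.92 + $71.63 + $45.40 + $20.08 + $71.44 = $669.60
Net pay = $2,008.25 − $669.60 = $1,338.65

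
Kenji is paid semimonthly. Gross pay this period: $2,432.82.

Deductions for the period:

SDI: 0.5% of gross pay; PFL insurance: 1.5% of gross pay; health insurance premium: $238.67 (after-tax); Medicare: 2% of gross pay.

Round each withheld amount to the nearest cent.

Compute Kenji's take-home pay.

Medicare: $2,432.82 × 0.02 = $48.66
PFL insurance: $2,432.82 × 0.015 = $36.49
SDI: $2,432.82 × 0.005 = $12.16
Health insurance premium: $238.67
Total deductions = $48.66 + $36.49 + $12.16 + $238.67 = $335.98
Net pay = $2,432.82 − $335.98 = $2,096.84

$2,096.84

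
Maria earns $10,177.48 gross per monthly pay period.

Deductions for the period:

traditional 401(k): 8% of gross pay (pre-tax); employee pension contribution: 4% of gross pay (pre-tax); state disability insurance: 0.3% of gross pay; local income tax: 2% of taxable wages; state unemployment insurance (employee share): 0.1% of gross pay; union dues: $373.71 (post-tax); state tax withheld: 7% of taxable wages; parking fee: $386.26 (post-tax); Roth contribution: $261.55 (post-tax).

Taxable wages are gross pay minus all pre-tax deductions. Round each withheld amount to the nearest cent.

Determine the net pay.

$7,087.90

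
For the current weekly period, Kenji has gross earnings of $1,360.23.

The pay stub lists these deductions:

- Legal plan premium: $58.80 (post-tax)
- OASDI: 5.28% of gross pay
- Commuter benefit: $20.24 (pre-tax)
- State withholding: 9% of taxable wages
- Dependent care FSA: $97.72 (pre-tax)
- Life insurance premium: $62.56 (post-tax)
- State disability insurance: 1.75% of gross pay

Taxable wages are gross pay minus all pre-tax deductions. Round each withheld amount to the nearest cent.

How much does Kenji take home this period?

$913.49

Commuter benefit: $20.24
Dependent care FSA: $97.72
Pre-tax total = $20.24 + $97.72 = $117.96
Taxable wages = $1,360.23 − $117.96 = $1,242.27
State withholding: $1,242.27 × 0.09 = $111.80
OASDI: $1,360.23 × 0.0528 = $71.82
State disability insurance: $1,360.23 × 0.0175 = $23.80
Life insurance premium: $62.56
Legal plan premium: $58.80
Total deductions = $20.24 + $97.72 + $111.80 + $71.82 + $23.80 + $62.56 + $58.80 = $446.74
Net pay = $1,360.23 − $446.74 = $913.49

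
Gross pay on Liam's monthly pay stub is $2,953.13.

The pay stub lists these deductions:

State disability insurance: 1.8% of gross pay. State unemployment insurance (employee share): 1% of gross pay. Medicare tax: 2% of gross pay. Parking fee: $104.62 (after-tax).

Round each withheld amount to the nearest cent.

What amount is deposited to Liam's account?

$2,706.76

Medicare tax: $2,953.13 × 0.02 = $59.06
State disability insurance: $2,953.13 × 0.018 = $53.16
State unemployment insurance (employee share): $2,953.13 × 0.01 = $29.53
Parking fee: $104.62
Total deductions = $59.06 + $53.16 + $29.53 + $104.62 = $246.37
Net pay = $2,953.13 − $246.37 = $2,706.76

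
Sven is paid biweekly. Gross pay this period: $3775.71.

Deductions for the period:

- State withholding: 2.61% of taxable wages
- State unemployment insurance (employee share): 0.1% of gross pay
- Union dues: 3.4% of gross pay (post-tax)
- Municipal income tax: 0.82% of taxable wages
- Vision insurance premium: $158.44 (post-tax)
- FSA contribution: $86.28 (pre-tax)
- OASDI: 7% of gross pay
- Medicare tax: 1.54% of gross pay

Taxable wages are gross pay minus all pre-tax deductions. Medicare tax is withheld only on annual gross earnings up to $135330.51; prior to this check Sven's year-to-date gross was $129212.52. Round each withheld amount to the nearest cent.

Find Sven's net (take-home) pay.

$2949.85

FSA contribution: $86.28
Taxable wages = $3775.71 − $86.28 = $3689.43
Municipal income tax: $3689.43 × 0.0082 = $30.25
State withholding: $3689.43 × 0.0261 = $96.29
State unemployment insurance (employee share): $3775.71 × 0.001 = $3.78
Medicare tax: cap not yet reached, full $3775.71 is subject → $3775.71 × 0.0154 = $58.15
OASDI: $3775.71 × 0.07 = $264.30
Vision insurance premium: $158.44
Union dues: $3775.71 × 0.034 = $128.37
Total deductions = $86.28 + $30.25 + $96.29 + $3.78 + $58.15 + $264.30 + $158.44 + $128.37 = $825.86
Net pay = $3775.71 − $825.86 = $2949.85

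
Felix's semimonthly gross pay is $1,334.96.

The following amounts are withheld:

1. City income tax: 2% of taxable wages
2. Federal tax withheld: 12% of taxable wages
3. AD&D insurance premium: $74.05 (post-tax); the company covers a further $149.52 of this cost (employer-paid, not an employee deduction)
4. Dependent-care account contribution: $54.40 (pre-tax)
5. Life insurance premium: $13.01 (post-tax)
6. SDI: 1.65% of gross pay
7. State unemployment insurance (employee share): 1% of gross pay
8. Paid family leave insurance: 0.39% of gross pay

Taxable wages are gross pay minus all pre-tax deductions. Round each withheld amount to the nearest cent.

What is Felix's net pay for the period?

$973.63

Dependent-care account contribution: $54.40
Taxable wages = $1,334.96 − $54.40 = $1,280.56
City income tax: $1,280.56 × 0.02 = $25.61
Federal tax withheld: $1,280.56 × 0.12 = $153.67
SDI: $1,334.96 × 0.0165 = $22.03
Paid family leave insurance: $1,334.96 × 0.0039 = $5.21
State unemployment insurance (employee share): $1,334.96 × 0.01 = $13.35
AD&D insurance premium: $74.05
Life insurance premium: $13.01
(Employer's $149.52 toward AD&D insurance premium is not withheld from the employee.)
Total deductions = $54.40 + $25.61 + $153.67 + $22.03 + $5.21 + $13.35 + $74.05 + $13.01 = $361.33
Net pay = $1,334.96 − $361.33 = $973.63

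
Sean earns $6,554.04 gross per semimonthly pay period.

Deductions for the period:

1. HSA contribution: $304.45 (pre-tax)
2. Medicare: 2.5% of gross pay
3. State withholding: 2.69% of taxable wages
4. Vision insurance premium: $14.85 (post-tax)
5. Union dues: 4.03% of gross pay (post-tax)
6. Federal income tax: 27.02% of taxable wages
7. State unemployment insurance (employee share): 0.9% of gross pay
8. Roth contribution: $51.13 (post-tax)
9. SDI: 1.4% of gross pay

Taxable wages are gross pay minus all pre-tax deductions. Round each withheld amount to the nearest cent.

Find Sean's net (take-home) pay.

$3,748.13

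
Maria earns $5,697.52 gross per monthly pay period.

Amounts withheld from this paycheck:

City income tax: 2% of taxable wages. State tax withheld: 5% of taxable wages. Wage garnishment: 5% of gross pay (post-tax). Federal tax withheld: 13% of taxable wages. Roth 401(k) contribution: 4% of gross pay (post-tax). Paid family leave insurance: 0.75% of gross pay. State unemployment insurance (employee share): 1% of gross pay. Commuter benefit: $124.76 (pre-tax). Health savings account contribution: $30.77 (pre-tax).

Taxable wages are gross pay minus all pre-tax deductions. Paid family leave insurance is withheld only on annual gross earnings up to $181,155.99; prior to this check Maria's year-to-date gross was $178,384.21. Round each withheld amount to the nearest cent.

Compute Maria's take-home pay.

Health savings account contribution: $30.77
Commuter benefit: $124.76
Pre-tax total = $30.77 + $124.76 = $155.53
Taxable wages = $5,697.52 − $155.53 = $5,541.99
City income tax: $5,541.99 × 0.02 = $110.84
Federal tax withheld: $5,541.99 × 0.13 = $720.46
State tax withheld: $5,541.99 × 0.05 = $277.10
Paid family leave insurance: only $181,155.99 − $178,384.21 = $2,771.78 of this check is subject → $2,771.78 × 0.0075 = $20.79
State unemployment insurance (employee share): $5,697.52 × 0.01 = $56.98
Wage garnishment: $5,697.52 × 0.05 = $284.88
Roth 401(k) contribution: $5,697.52 × 0.04 = $227.90
Total deductions = $30.77 + $124.76 + $110.84 + $720.46 + $277.10 + $20.79 + $56.98 + $284.88 + $227.90 = $1,854.48
Net pay = $5,697.52 − $1,854.48 = $3,843.04

$3,843.04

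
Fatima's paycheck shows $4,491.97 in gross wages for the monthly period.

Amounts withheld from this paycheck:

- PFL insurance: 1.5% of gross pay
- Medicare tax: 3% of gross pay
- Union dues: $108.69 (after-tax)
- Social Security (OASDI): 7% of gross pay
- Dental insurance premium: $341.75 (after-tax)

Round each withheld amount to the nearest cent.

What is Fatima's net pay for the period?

Social Security (OASDI): $4,491.97 × 0.07 = $314.44
Medicare tax: $4,491.97 × 0.03 = $134.76
PFL insurance: $4,491.97 × 0.015 = $67.38
Union dues: $108.69
Dental insurance premium: $341.75
Total deductions = $314.44 + $134.76 + $67.38 + $108.69 + $341.75 = $967.02
Net pay = $4,491.97 − $967.02 = $3,524.95

$3,524.95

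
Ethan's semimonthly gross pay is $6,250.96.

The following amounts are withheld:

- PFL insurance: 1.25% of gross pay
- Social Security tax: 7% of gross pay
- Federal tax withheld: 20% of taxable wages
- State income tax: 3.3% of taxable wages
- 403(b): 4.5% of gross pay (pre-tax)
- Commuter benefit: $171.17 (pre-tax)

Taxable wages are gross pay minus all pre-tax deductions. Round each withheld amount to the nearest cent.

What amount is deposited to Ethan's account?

403(b): $6,250.96 × 0.045 = $281.29
Commuter benefit: $171.17
Pre-tax total = $281.29 + $171.17 = $452.46
Taxable wages = $6,250.96 − $452.46 = $5,798.50
Federal tax withheld: $5,798.50 × 0.2 = $1,159.70
State income tax: $5,798.50 × 0.033 = $191.35
PFL insurance: $6,250.96 × 0.0125 = $78.14
Social Security tax: $6,250.96 × 0.07 = $437.57
Total deductions = $281.29 + $171.17 + $1,159.70 + $191.35 + $78.14 + $437.57 = $2,319.22
Net pay = $6,250.96 − $2,319.22 = $3,931.74

$3,931.74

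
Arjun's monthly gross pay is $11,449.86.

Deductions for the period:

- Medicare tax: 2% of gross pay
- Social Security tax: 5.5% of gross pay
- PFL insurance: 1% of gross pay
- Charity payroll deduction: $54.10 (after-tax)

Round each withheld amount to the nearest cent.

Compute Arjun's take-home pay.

Social Security tax: $11,449.86 × 0.055 = $629.74
Medicare tax: $11,449.86 × 0.02 = $229.00
PFL insurance: $11,449.86 × 0.01 = $114.50
Charity payroll deduction: $54.10
Total deductions = $629.74 + $229.00 + $114.50 + $54.10 = $1,027.34
Net pay = $11,449.86 − $1,027.34 = $10,422.52

$10,422.52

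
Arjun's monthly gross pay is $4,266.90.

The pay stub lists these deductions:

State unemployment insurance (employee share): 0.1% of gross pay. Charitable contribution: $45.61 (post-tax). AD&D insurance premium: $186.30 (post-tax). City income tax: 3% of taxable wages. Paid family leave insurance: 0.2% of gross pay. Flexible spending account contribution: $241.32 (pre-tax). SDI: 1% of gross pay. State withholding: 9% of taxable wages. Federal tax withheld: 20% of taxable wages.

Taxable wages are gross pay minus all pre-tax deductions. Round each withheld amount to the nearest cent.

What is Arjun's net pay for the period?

Flexible spending account contribution: $241.32
Taxable wages = $4,266.90 − $241.32 = $4,025.58
State withholding: $4,025.58 × 0.09 = $362.30
Federal tax withheld: $4,025.58 × 0.2 = $805.12
City income tax: $4,025.58 × 0.03 = $120.77
State unemployment insurance (employee share): $4,266.90 × 0.001 = $4.27
SDI: $4,266.90 × 0.01 = $42.67
Paid family leave insurance: $4,266.90 × 0.002 = $8.53
AD&D insurance premium: $186.30
Charitable contribution: $45.61
Total deductions = $241.32 + $362.30 + $805.12 + $120.77 + $4.27 + $42.67 + $8.53 + $186.30 + $45.61 = $1,816.89
Net pay = $4,266.90 − $1,816.89 = $2,450.01

$2,450.01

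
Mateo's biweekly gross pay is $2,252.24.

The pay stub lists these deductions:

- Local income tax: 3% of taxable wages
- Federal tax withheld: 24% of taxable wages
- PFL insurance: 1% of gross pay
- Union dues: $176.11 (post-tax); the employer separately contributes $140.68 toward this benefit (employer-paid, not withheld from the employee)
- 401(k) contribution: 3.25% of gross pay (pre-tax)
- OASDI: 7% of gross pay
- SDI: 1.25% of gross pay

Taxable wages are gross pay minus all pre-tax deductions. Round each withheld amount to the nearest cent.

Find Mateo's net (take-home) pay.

401(k) contribution: $2,252.24 × 0.0325 = $73.20
Taxable wages = $2,252.24 − $73.20 = $2,179.04
Local income tax: $2,179.04 × 0.03 = $65.37
Federal tax withheld: $2,179.04 × 0.24 = $522.97
PFL insurance: $2,252.24 × 0.01 = $22.52
OASDI: $2,252.24 × 0.07 = $157.66
SDI: $2,252.24 × 0.0125 = $28.15
Union dues: $176.11
(Employer's $140.68 toward union dues is not withheld from the employee.)
Total deductions = $73.20 + $65.37 + $522.97 + $22.52 + $157.66 + $28.15 + $176.11 = $1,045.98
Net pay = $2,252.24 − $1,045.98 = $1,206.26

$1,206.26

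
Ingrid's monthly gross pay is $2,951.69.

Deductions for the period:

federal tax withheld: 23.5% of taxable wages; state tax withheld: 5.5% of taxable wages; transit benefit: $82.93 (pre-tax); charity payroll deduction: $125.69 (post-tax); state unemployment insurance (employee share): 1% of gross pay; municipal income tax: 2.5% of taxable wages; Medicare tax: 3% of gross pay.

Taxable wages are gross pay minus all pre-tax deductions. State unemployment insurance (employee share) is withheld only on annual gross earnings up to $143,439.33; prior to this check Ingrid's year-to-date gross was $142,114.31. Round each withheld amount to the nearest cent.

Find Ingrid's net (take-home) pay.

$1,737.61

Transit benefit: $82.93
Taxable wages = $2,951.69 − $82.93 = $2,868.76
Municipal income tax: $2,868.76 × 0.025 = $71.72
Federal tax withheld: $2,868.76 × 0.235 = $674.16
State tax withheld: $2,868.76 × 0.055 = $157.78
State unemployment insurance (employee share): only $143,439.33 − $142,114.31 = $1,325.02 of this check is subject → $1,325.02 × 0.01 = $13.25
Medicare tax: $2,951.69 × 0.03 = $88.55
Charity payroll deduction: $125.69
Total deductions = $82.93 + $71.72 + $674.16 + $157.78 + $13.25 + $88.55 + $125.69 = $1,214.08
Net pay = $2,951.69 − $1,214.08 = $1,737.61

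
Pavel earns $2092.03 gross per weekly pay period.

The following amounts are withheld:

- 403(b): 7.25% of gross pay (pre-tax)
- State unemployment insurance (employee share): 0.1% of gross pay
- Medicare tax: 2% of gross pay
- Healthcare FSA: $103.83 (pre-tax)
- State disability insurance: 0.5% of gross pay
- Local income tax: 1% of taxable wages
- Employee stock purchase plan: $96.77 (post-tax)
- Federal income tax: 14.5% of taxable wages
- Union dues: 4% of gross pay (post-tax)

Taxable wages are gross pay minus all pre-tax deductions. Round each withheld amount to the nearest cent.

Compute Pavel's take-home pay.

$1317.02

403(b): $2092.03 × 0.0725 = $151.67
Healthcare FSA: $103.83
Pre-tax total = $151.67 + $103.83 = $255.50
Taxable wages = $2092.03 − $255.50 = $1836.53
Federal income tax: $1836.53 × 0.145 = $266.30
Local income tax: $1836.53 × 0.01 = $18.37
State disability insurance: $2092.03 × 0.005 = $10.46
State unemployment insurance (employee share): $2092.03 × 0.001 = $2.09
Medicare tax: $2092.03 × 0.02 = $41.84
Union dues: $2092.03 × 0.04 = $83.68
Employee stock purchase plan: $96.77
Total deductions = $151.67 + $103.83 + $266.30 + $18.37 + $10.46 + $2.09 + $41.84 + $83.68 + $96.77 = $775.01
Net pay = $2092.03 − $775.01 = $1317.02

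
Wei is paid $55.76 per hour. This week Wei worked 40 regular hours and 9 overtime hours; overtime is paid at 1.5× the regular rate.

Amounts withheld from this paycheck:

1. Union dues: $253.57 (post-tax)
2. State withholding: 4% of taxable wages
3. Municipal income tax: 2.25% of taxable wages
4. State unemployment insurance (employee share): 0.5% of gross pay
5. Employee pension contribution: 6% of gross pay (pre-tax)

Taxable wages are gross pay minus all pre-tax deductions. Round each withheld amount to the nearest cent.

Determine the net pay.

$2,360.42

Regular pay: 40 × $55.76 = $2,230.40
Overtime pay: 9 × $55.76 × 1.5 = $752.76
Gross pay = $2,230.40 + $752.76 = $2,983.16
Employee pension contribution: $2,983.16 × 0.06 = $178.99
Taxable wages = $2,983.16 − $178.99 = $2,804.17
State withholding: $2,804.17 × 0.04 = $112.17
Municipal income tax: $2,804.17 × 0.0225 = $63.09
State unemployment insurance (employee share): $2,983.16 × 0.005 = $14.92
Union dues: $253.57
Total deductions = $178.99 + $112.17 + $63.09 + $14.92 + $253.57 = $622.74
Net pay = $2,983.16 − $622.74 = $2,360.42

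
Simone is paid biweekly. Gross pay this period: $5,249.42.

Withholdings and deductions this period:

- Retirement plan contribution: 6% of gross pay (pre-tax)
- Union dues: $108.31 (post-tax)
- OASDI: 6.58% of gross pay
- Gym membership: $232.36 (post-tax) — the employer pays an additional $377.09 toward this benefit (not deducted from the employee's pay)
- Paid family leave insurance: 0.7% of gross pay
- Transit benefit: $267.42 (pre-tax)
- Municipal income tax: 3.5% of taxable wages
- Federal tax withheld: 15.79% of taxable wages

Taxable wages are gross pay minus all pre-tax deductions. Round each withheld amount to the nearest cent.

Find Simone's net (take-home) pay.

Transit benefit: $267.42
Retirement plan contribution: $5,249.42 × 0.06 = $314.97
Pre-tax total = $267.42 + $314.97 = $582.39
Taxable wages = $5,249.42 − $582.39 = $4,667.03
Municipal income tax: $4,667.03 × 0.035 = $163.35
Federal tax withheld: $4,667.03 × 0.1579 = $736.92
Paid family leave insurance: $5,249.42 × 0.007 = $36.75
OASDI: $5,249.42 × 0.0658 = $345.41
Gym membership: $232.36
Union dues: $108.31
(Employer's $377.09 toward gym membership is not withheld from the employee.)
Total deductions = $267.42 + $314.97 + $163.35 + $736.92 + $36.75 + $345.41 + $232.36 + $108.31 = $2,205.49
Net pay = $5,249.42 − $2,205.49 = $3,043.93

$3,043.93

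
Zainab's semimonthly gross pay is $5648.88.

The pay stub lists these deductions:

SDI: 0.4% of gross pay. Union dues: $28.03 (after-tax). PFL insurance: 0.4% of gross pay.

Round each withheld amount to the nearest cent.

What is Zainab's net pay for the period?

$5575.65

SDI: $5648.88 × 0.004 = $22.60
PFL insurance: $5648.88 × 0.004 = $22.60
Union dues: $28.03
Total deductions = $22.60 + $22.60 + $28.03 = $73.23
Net pay = $5648.88 − $73.23 = $5575.65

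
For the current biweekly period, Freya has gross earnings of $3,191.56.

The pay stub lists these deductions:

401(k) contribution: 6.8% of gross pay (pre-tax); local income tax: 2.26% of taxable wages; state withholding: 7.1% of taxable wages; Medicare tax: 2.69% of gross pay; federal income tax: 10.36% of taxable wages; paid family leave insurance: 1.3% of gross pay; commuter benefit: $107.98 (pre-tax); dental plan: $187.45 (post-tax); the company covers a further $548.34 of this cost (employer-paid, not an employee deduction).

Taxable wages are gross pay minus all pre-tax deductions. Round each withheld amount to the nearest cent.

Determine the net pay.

401(k) contribution: $3,191.56 × 0.068 = $217.03
Commuter benefit: $107.98
Pre-tax total = $217.03 + $107.98 = $325.01
Taxable wages = $3,191.56 − $325.01 = $2,866.55
Local income tax: $2,866.55 × 0.0226 = $64.78
Federal income tax: $2,866.55 × 0.1036 = $296.97
State withholding: $2,866.55 × 0.071 = $203.53
Medicare tax: $3,191.56 × 0.0269 = $85.85
Paid family leave insurance: $3,191.56 × 0.013 = $41.49
Dental plan: $187.45
(Employer's $548.34 toward dental plan is not withheld from the employee.)
Total deductions = $217.03 + $107.98 + $64.78 + $296.97 + $203.53 + $85.85 + $41.49 + $187.45 = $1,205.08
Net pay = $3,191.56 − $1,205.08 = $1,986.48

$1,986.48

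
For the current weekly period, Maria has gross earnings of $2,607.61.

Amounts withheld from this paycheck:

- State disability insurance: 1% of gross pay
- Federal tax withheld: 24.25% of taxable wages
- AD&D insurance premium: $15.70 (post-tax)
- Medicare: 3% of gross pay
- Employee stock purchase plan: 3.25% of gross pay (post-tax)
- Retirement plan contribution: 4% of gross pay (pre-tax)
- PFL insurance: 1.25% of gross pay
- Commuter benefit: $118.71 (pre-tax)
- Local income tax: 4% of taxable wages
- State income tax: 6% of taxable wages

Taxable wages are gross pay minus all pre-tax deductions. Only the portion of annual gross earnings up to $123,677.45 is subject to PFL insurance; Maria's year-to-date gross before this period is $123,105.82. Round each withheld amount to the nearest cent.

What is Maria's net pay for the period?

$1,355.96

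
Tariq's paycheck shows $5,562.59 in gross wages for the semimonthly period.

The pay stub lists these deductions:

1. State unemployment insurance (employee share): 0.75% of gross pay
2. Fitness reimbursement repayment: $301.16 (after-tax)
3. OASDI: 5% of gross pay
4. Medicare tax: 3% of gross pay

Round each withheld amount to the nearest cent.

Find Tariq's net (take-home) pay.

Medicare tax: $5,562.59 × 0.03 = $166.88
OASDI: $5,562.59 × 0.05 = $278.13
State unemployment insurance (employee share): $5,562.59 × 0.0075 = $41.72
Fitness reimbursement repayment: $301.16
Total deductions = $166.88 + $278.13 + $41.72 + $301.16 = $787.89
Net pay = $5,562.59 − $787.89 = $4,774.70

$4,774.70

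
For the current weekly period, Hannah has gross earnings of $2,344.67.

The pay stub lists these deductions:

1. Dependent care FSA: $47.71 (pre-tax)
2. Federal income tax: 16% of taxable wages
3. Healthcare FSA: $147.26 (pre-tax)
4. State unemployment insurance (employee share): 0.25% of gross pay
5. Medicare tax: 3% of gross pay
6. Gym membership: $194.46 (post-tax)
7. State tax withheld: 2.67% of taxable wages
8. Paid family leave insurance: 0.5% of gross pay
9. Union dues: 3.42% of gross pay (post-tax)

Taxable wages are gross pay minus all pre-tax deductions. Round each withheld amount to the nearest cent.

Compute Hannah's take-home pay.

$1,385.78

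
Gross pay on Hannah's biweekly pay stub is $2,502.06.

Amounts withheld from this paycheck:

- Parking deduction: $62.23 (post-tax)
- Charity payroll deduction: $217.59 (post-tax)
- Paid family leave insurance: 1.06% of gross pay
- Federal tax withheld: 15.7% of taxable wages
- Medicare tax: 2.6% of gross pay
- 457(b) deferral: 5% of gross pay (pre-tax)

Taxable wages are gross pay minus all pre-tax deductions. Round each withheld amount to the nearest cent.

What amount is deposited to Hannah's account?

$1,632.39

457(b) deferral: $2,502.06 × 0.05 = $125.10
Taxable wages = $2,502.06 − $125.10 = $2,376.96
Federal tax withheld: $2,376.96 × 0.157 = $373.18
Paid family leave insurance: $2,502.06 × 0.0106 = $26.52
Medicare tax: $2,502.06 × 0.026 = $65.05
Charity payroll deduction: $217.59
Parking deduction: $62.23
Total deductions = $125.10 + $373.18 + $26.52 + $65.05 + $217.59 + $62.23 = $869.67
Net pay = $2,502.06 − $869.67 = $1,632.39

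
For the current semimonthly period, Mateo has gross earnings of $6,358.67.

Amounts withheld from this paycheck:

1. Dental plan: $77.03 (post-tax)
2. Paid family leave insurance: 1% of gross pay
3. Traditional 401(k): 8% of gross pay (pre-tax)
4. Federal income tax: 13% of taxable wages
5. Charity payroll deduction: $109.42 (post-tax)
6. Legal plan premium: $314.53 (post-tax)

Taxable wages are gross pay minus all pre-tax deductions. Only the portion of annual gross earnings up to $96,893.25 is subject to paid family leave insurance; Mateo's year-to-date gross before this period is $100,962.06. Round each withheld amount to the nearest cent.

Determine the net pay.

$4,588.50

Traditional 401(k): $6,358.67 × 0.08 = $508.69
Taxable wages = $6,358.67 − $508.69 = $5,849.98
Federal income tax: $5,849.98 × 0.13 = $760.50
Paid family leave insurance: annual cap $96,893.25 already reached (YTD $100,962.06), so $0.00
Charity payroll deduction: $109.42
Legal plan premium: $314.53
Dental plan: $77.03
Total deductions = $508.69 + $760.50 + $0.00 + $109.42 + $314.53 + $77.03 = $1,770.17
Net pay = $6,358.67 − $1,770.17 = $4,588.50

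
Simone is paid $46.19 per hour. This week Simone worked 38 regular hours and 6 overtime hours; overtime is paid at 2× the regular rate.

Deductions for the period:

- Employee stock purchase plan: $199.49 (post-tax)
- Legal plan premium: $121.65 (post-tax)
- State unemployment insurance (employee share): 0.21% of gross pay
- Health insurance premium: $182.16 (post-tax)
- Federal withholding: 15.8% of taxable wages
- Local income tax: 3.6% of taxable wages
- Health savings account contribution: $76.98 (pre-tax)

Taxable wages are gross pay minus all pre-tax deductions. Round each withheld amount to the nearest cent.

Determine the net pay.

$1291.26

Regular pay: 38 × $46.19 = $1755.22
Overtime pay: 6 × $46.19 × 2 = $554.28
Gross pay = $1755.22 + $554.28 = $2309.50
Health savings account contribution: $76.98
Taxable wages = $2309.50 − $76.98 = $2232.52
Local income tax: $2232.52 × 0.036 = $80.37
Federal withholding: $2232.52 × 0.158 = $352.74
State unemployment insurance (employee share): $2309.50 × 0.0021 = $4.85
Legal plan premium: $121.65
Health insurance premium: $182.16
Employee stock purchase plan: $199.49
Total deductions = $76.98 + $80.37 + $352.74 + $4.85 + $121.65 + $182.16 + $199.49 = $1018.24
Net pay = $2309.50 − $1018.24 = $1291.26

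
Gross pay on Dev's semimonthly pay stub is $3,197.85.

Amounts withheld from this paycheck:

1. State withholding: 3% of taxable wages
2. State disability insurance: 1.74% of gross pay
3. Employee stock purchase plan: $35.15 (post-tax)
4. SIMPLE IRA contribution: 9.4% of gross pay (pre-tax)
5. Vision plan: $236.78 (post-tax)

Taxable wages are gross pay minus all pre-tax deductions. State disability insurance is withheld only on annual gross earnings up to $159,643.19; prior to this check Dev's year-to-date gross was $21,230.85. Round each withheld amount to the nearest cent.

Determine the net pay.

$2,482.76

SIMPLE IRA contribution: $3,197.85 × 0.094 = $300.60
Taxable wages = $3,197.85 − $300.60 = $2,897.25
State withholding: $2,897.25 × 0.03 = $86.92
State disability insurance: cap not yet reached, full $3,197.85 is subject → $3,197.85 × 0.0174 = $55.64
Employee stock purchase plan: $35.15
Vision plan: $236.78
Total deductions = $300.60 + $86.92 + $55.64 + $35.15 + $236.78 = $715.09
Net pay = $3,197.85 − $715.09 = $2,482.76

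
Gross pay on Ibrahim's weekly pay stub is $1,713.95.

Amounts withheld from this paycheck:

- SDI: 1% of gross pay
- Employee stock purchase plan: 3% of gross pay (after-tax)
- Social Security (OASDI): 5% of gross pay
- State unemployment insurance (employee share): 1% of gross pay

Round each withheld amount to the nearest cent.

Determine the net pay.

$1,542.55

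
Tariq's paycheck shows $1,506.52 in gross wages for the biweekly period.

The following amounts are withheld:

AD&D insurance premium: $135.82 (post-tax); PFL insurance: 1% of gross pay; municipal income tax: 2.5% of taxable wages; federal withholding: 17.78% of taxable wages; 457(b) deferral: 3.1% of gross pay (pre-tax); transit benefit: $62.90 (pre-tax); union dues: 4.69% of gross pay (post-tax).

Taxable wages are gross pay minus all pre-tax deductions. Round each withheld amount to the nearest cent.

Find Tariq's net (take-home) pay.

$892.08

Transit benefit: $62.90
457(b) deferral: $1,506.52 × 0.031 = $46.70
Pre-tax total = $62.90 + $46.70 = $109.60
Taxable wages = $1,506.52 − $109.60 = $1,396.92
Federal withholding: $1,396.92 × 0.1778 = $248.37
Municipal income tax: $1,396.92 × 0.025 = $34.92
PFL insurance: $1,506.52 × 0.01 = $15.07
AD&D insurance premium: $135.82
Union dues: $1,506.52 × 0.0469 = $70.66
Total deductions = $62.90 + $46.70 + $248.37 + $34.92 + $15.07 + $135.82 + $70.66 = $614.44
Net pay = $1,506.52 − $614.44 = $892.08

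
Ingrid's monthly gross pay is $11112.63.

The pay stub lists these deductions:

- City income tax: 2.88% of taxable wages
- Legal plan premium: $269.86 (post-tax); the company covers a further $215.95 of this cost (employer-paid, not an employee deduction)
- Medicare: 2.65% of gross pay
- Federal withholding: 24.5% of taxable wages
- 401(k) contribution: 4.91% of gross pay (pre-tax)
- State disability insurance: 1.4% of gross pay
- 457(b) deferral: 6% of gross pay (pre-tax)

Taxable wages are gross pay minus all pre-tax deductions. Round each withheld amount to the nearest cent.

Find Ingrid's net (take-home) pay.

401(k) contribution: $11112.63 × 0.0491 = $545.63
457(b) deferral: $11112.63 × 0.06 = $666.76
Pre-tax total = $545.63 + $666.76 = $1212.39
Taxable wages = $11112.63 − $1212.39 = $9900.24
City income tax: $9900.24 × 0.0288 = $285.13
Federal withholding: $9900.24 × 0.245 = $2425.56
State disability insurance: $11112.63 × 0.014 = $155.58
Medicare: $11112.63 × 0.0265 = $294.48
Legal plan premium: $269.86
(Employer's $215.95 toward legal plan premium is not withheld from the employee.)
Total deductions = $545.63 + $666.76 + $285.13 + $2425.56 + $155.58 + $294.48 + $269.86 = $4643.00
Net pay = $11112.63 − $4643.00 = $6469.63

$6469.63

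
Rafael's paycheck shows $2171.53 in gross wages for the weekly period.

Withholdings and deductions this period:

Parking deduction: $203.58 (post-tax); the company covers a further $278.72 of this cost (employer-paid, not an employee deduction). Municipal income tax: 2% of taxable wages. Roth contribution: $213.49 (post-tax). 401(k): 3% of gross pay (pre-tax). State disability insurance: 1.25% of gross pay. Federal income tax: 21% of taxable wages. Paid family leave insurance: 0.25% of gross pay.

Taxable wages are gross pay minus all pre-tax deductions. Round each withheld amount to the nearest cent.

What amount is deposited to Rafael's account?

401(k): $2171.53 × 0.03 = $65.15
Taxable wages = $2171.53 − $65.15 = $2106.38
Municipal income tax: $2106.38 × 0.02 = $42.13
Federal income tax: $2106.38 × 0.21 = $442.34
Paid family leave insurance: $2171.53 × 0.0025 = $5.43
State disability insurance: $2171.53 × 0.0125 = $27.14
Parking deduction: $203.58
Roth contribution: $213.49
(Employer's $278.72 toward parking deduction is not withheld from the employee.)
Total deductions = $65.15 + $42.13 + $442.34 + $5.43 + $27.14 + $203.58 + $213.49 = $999.26
Net pay = $2171.53 − $999.26 = $1172.27

$1172.27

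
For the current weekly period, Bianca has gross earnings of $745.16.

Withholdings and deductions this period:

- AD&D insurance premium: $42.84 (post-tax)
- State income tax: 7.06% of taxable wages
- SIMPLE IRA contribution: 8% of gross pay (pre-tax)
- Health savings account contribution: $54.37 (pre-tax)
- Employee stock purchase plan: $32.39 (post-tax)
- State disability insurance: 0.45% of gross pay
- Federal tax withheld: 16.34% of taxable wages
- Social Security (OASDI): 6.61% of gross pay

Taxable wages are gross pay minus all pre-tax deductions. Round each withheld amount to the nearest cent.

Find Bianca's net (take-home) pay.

$355.65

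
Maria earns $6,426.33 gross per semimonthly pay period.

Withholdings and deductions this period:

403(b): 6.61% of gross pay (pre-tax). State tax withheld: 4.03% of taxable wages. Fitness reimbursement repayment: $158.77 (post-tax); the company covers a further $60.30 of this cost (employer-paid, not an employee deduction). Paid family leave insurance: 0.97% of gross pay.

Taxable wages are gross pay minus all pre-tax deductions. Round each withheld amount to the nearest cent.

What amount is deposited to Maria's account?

$5,538.58

403(b): $6,426.33 × 0.0661 = $424.78
Taxable wages = $6,426.33 − $424.78 = $6,001.55
State tax withheld: $6,001.55 × 0.0403 = $241.86
Paid family leave insurance: $6,426.33 × 0.0097 = $62.34
Fitness reimbursement repayment: $158.77
(Employer's $60.30 toward fitness reimbursement repayment is not withheld from the employee.)
Total deductions = $424.78 + $241.86 + $62.34 + $158.77 = $887.75
Net pay = $6,426.33 − $887.75 = $5,538.58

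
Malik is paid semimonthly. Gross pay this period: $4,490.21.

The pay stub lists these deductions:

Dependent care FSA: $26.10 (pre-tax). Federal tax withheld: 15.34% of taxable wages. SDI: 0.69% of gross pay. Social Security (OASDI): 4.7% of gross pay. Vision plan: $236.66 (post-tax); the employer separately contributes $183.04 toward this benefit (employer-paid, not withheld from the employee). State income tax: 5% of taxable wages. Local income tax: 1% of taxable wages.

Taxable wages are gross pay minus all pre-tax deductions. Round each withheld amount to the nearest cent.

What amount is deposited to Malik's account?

$3,032.79

Dependent care FSA: $26.10
Taxable wages = $4,490.21 − $26.10 = $4,464.11
Local income tax: $4,464.11 × 0.01 = $44.64
State income tax: $4,464.11 × 0.05 = $223.21
Federal tax withheld: $4,464.11 × 0.1534 = $684.79
SDI: $4,490.21 × 0.0069 = $30.98
Social Security (OASDI): $4,490.21 × 0.047 = $211.04
Vision plan: $236.66
(Employer's $183.04 toward vision plan is not withheld from the employee.)
Total deductions = $26.10 + $44.64 + $223.21 + $684.79 + $30.98 + $211.04 + $236.66 = $1,457.42
Net pay = $4,490.21 − $1,457.42 = $3,032.79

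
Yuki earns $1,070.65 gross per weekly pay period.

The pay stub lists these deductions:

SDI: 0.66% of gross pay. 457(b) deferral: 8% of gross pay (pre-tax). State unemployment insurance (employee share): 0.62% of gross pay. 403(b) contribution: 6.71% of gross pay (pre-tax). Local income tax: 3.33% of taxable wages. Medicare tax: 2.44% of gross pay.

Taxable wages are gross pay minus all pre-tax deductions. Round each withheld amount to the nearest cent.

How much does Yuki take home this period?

$842.92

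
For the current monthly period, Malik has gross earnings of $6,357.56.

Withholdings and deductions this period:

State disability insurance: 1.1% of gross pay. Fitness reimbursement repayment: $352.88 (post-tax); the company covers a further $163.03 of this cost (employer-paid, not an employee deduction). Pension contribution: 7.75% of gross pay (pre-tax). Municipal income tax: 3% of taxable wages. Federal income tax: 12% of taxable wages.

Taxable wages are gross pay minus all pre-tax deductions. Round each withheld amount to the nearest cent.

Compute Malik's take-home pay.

$4,562.31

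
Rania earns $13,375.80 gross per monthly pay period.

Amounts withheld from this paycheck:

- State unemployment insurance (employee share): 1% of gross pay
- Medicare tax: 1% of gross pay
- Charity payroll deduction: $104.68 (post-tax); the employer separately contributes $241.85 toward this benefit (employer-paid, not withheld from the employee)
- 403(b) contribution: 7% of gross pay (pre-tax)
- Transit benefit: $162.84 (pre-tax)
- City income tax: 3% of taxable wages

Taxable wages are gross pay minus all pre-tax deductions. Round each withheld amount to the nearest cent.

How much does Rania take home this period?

$11,536.15

Transit benefit: $162.84
403(b) contribution: $13,375.80 × 0.07 = $936.31
Pre-tax total = $162.84 + $936.31 = $1,099.15
Taxable wages = $13,375.80 − $1,099.15 = $12,276.65
City income tax: $12,276.65 × 0.03 = $368.30
Medicare tax: $13,375.80 × 0.01 = $133.76
State unemployment insurance (employee share): $13,375.80 × 0.01 = $133.76
Charity payroll deduction: $104.68
(Employer's $241.85 toward charity payroll deduction is not withheld from the employee.)
Total deductions = $162.84 + $936.31 + $368.30 + $133.76 + $133.76 + $104.68 = $1,839.65
Net pay = $13,375.80 − $1,839.65 = $11,536.15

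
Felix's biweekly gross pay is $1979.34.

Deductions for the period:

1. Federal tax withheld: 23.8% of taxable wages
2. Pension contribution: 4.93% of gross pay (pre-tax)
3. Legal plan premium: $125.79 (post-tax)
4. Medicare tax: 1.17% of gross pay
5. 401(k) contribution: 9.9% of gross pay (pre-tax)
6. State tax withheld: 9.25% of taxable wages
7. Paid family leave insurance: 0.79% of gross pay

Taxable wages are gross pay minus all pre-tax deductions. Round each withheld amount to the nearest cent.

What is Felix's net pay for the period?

$964.06

Pension contribution: $1979.34 × 0.0493 = $97.58
401(k) contribution: $1979.34 × 0.099 = $195.95
Pre-tax total = $97.58 + $195.95 = $293.53
Taxable wages = $1979.34 − $293.53 = $1685.81
State tax withheld: $1685.81 × 0.0925 = $155.94
Federal tax withheld: $1685.81 × 0.238 = $401.22
Paid family leave insurance: $1979.34 × 0.0079 = $15.64
Medicare tax: $1979.34 × 0.0117 = $23.16
Legal plan premium: $125.79
Total deductions = $97.58 + $195.95 + $155.94 + $401.22 + $15.64 + $23.16 + $125.79 = $1015.28
Net pay = $1979.34 − $1015.28 = $964.06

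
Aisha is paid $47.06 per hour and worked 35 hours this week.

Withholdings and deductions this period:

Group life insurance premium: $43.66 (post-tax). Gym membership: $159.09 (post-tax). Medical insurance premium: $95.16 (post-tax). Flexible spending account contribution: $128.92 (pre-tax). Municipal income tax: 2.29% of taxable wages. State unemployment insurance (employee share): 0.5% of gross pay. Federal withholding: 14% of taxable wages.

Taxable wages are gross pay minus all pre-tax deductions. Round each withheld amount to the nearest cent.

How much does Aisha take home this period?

Gross pay: 35 × $47.06 = $1,647.10
Flexible spending account contribution: $128.92
Taxable wages = $1,647.10 − $128.92 = $1,518.18
Federal withholding: $1,518.18 × 0.14 = $212.55
Municipal income tax: $1,518.18 × 0.0229 = $34.77
State unemployment insurance (employee share): $1,647.10 × 0.005 = $8.24
Group life insurance premium: $43.66
Medical insurance premium: $95.16
Gym membership: $159.09
Total deductions = $128.92 + $212.55 + $34.77 + $8.24 + $43.66 + $95.16 + $159.09 = $682.39
Net pay = $1,647.10 − $682.39 = $964.71

$964.71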